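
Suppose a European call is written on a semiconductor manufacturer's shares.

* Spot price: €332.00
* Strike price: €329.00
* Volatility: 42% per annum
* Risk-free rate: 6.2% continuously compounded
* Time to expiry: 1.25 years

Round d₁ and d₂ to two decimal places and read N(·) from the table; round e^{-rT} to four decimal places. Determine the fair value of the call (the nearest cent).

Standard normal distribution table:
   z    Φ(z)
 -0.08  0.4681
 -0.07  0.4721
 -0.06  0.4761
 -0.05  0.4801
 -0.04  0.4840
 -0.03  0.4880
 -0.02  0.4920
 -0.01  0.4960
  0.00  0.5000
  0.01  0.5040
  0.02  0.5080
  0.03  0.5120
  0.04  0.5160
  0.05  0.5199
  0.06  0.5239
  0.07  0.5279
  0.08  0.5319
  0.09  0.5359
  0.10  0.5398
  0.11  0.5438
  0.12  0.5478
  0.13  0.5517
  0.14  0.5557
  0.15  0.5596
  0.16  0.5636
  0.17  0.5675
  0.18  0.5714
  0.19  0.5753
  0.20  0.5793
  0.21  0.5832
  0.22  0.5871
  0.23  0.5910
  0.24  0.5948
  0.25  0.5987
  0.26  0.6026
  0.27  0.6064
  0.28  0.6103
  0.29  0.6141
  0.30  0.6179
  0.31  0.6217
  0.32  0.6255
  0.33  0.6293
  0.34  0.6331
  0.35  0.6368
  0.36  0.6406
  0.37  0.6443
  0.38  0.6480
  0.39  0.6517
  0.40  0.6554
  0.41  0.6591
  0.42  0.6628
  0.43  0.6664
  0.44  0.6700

T = 1.25;  σ√T = 0.4696
d₁ = [ln(332/329) + (0.062 + 0.42²/2)·1.25] / 0.4696 = [0.0091 + 0.1878] / 0.4696 = 0.4192 ⇒ 0.42
d₂ = d₁ − σ√T = 0.4192 − 0.4696 = -0.0504 ⇒ -0.05
exp(−rT) = exp(−0.062·1.25) = 0.9254
N(d₁) = N(0.42) = 0.6628;  N(d₂) = N(-0.05) = 0.4801
C = 332·0.6628 − 329·0.9254·0.4801 = 220.0496 − 146.1696 = 73.8800

€73.88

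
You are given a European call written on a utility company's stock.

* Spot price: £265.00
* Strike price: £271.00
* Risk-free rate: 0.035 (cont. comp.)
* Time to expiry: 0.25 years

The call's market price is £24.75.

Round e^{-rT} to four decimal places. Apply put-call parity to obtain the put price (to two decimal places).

£28.39

exp(−rT) = exp(−0.035·0.25) = 0.9913
Put-call parity: C − P = S − K·e^(−rT) = 265 − 271·0.9913 = 265 − 268.6423 = -3.6423
P = C − (C − P) = 24.75 − (-3.6423) = 28.3923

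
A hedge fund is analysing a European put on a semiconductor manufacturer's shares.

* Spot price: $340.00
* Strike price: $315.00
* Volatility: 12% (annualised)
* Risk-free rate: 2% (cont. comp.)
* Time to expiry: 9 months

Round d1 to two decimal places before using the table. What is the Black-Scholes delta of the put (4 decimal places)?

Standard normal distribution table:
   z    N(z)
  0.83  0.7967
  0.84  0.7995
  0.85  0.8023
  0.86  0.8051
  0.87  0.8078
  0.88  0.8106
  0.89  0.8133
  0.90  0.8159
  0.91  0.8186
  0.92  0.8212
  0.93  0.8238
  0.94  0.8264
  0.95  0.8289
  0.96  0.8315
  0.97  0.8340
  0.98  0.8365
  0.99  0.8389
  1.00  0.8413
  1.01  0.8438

-0.1762

σ√T = 0.12·√0.75 = 0.1039
ln(S/K) + (r + σ²/2)T = ln(340/315) + (0.02 + 0.12²/2)·0.75 = 0.0764 + 0.0204 = 0.0968
d₁ = 0.0968 / 0.1039 = 0.9312 ≈ 0.93
N(d₁) = N(0.93) = 0.8238
Δ_put = N(d₁) − 1 = 0.8238 − 1 = -0.1762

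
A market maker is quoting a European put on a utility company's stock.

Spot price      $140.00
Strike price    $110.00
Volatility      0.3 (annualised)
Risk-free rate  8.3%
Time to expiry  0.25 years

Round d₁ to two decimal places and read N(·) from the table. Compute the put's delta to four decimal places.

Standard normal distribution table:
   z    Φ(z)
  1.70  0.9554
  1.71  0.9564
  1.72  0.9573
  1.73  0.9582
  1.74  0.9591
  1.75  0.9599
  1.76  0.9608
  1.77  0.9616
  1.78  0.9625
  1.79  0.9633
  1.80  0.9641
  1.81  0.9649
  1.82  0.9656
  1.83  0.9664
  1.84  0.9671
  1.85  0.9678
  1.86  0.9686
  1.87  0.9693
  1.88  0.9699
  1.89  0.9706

-0.0344

σ√T = 0.3·√0.25 = 0.1500
d₁ = [ln(140/110) + (0.083 + 0.3²/2)·0.25] / 0.1500 = [0.2412 + 0.0320] / 0.1500 = 1.8211 → 1.82
N(d₁) = N(1.82) = 0.9656
Δ_put = N(d₁) − 1 = 0.9656 − 1 = -0.0344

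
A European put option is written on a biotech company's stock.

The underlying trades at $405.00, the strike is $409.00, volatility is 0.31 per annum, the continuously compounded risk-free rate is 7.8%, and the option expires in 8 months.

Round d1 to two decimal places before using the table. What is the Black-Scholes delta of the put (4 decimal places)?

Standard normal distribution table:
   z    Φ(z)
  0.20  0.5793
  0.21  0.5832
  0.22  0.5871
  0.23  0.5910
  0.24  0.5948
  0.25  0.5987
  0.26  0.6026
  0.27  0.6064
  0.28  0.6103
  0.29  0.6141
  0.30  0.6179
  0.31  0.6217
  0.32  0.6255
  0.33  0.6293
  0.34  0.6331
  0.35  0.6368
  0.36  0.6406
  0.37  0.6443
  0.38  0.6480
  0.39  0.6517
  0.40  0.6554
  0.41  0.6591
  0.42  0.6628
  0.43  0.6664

σ√T = 0.31 × 0.8165 = 0.2531
d₁ = [ln(405/409) + (0.078 + ½·0.31²)·0.6667] / (σ√T) = (-0.0098 + 0.0840) / 0.2531 = 0.2932 ≈ 0.29
N(d₁) = N(0.29) = 0.6141
Δ_put = N(d₁) − 1 = 0.6141 − 1 = -0.3859

-0.3859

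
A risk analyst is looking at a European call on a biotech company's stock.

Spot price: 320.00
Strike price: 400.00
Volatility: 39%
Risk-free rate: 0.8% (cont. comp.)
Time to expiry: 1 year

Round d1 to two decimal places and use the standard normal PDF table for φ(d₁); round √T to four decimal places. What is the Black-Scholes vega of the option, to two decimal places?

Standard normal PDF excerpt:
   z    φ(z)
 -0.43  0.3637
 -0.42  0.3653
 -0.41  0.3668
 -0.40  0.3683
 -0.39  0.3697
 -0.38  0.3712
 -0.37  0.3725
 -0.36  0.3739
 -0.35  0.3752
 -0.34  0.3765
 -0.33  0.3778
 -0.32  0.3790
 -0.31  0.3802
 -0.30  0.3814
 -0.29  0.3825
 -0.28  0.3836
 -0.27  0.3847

119.65

T = 1;  σ√T = 0.3900
ln(S/K) + (r + σ²/2)T = ln(320/400) + (0.008 + 0.39²/2)·1 = -0.2231 + 0.0841 = -0.1391
d₁ = -0.1391 / 0.3900 = -0.3567 ⇒ -0.36
√T = √1 = 1.0000
φ(d₁) = φ(-0.36) = 0.3739
vega = S·φ(d₁)·√T = 320·0.3739·1.0000 = 119.6480
(The put has the same vega.)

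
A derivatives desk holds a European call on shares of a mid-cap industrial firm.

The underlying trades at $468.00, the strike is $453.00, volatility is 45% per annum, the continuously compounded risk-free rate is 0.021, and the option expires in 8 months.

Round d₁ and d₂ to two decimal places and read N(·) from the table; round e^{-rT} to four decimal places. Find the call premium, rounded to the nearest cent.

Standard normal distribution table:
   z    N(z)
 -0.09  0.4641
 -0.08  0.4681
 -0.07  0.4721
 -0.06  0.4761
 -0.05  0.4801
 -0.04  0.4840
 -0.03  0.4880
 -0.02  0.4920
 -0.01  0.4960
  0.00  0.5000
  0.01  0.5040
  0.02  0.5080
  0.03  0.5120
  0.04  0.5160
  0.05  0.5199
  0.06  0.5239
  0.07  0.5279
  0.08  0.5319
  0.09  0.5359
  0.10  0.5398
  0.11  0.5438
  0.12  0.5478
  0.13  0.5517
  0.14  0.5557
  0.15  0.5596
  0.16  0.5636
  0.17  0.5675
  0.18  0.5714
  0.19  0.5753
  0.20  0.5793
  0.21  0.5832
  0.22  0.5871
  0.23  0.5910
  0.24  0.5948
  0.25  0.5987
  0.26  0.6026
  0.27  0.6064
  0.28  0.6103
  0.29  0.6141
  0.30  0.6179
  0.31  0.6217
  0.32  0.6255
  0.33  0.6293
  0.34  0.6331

$78.28

σ√T = 0.45 × 0.8165 = 0.3674
d₁ = [ln(468/453) + (0.021 + ½·0.45²)·0.6667] / (σ√T) = (0.0326 + 0.0815) / 0.3674 = 0.3105 ⇒ 0.31
d₂ = 0.3105 − 0.3674 = -0.0569 ⇒ -0.06
exp(−rT) = exp(−0.021·0.6667) = 0.9861
N(d₁) = N(0.31) = 0.6217;  N(d₂) = N(-0.06) = 0.4761
C = 468·0.6217 − 453·0.9861·0.4761 = 290.9556 − 212.6754 = 78.2802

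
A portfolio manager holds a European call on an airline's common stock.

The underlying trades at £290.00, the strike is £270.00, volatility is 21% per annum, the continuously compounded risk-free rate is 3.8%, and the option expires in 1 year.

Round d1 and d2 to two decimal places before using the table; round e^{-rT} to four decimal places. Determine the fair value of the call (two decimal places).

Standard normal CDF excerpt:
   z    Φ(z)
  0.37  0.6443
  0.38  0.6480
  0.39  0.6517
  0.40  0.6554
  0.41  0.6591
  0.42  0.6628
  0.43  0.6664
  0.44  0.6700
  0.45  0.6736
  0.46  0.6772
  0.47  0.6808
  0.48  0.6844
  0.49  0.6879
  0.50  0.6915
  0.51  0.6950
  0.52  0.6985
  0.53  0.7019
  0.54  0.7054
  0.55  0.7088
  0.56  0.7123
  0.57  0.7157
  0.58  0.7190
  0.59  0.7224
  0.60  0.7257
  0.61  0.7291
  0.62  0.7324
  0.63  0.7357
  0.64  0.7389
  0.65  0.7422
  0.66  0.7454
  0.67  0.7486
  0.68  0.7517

£41.07

T = 1;  σ√T = 0.2100
ln(S/K) + (r + σ²/2)T = ln(290/270) + (0.038 + 0.21²/2)·1 = 0.0715 + 0.0600 = 0.1315
d₁ = 0.1315 / 0.2100 = 0.6262 ≈ 0.63
d₂ = d₁ − σ√T = 0.6262 − 0.2100 = 0.4162 ≈ 0.42
e^(−rT) = e^(−0.038·1) = 0.9627
C = 290·N(0.63) − 270·0.9627·N(0.42) = 290·0.7357 − 270·0.9627·0.6628 = 213.3530 − 172.2809 = 41.0721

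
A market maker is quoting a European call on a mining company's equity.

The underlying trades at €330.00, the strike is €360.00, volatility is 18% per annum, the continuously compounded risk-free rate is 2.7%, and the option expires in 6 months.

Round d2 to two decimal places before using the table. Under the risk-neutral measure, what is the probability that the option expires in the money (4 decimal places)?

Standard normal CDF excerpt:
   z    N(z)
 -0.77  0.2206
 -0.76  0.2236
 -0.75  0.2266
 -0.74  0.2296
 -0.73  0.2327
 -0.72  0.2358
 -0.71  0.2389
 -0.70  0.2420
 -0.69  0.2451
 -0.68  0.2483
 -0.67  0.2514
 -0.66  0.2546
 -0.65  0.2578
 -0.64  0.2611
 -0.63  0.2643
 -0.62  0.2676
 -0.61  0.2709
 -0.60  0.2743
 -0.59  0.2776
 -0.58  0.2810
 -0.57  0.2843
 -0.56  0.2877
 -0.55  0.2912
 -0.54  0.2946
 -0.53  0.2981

σ√T = 0.18·√0.5 = 0.1273
d₁ = [ln(330/360) + (0.027 + ½·0.18²)·0.5] / (σ√T) = (-0.0870 + 0.0216) / 0.1273 = -0.5139 ≈ -0.51
d₂ = -0.5139 − 0.1273 = -0.6412 ≈ -0.64
Risk-neutral Pr[S_T > K] = N(d₂) = N(-0.64) = 0.2611

0.2611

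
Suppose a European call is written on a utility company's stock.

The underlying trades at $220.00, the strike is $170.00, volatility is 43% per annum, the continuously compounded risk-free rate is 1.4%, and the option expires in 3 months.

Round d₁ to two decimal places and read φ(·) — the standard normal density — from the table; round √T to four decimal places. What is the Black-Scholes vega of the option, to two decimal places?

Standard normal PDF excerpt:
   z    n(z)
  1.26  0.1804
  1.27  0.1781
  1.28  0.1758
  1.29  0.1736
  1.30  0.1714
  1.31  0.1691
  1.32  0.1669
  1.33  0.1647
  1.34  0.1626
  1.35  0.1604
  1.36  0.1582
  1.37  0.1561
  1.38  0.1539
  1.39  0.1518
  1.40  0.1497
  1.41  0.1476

T = 0.25;  σ√T = 0.2150
ln(S/K) + (r + σ²/2)T = ln(220/170) + (0.014 + 0.43²/2)·0.25 = 0.2578 + 0.0266 = 0.2844
d₁ = 0.2844 / 0.2150 = 1.3230 ⇒ 1.32
√T = √0.25 = 0.5000
φ(d₁) = φ(1.32) = 0.1669
vega = S·φ(d₁)·√T = 220·0.1669·0.5000 = 18.3590
(Vega is the same for a European call and put with the same parameters.)

18.36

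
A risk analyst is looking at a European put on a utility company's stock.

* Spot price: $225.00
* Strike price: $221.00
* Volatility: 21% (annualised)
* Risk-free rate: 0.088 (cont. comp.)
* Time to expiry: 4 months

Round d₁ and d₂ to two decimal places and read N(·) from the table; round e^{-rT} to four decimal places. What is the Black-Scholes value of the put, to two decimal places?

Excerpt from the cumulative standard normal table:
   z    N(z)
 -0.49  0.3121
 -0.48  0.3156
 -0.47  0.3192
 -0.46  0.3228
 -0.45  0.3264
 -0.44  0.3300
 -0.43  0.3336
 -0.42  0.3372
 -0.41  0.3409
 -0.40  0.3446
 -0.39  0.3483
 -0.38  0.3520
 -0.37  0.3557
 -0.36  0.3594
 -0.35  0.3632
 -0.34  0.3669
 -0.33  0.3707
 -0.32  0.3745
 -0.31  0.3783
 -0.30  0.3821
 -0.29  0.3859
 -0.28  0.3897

σ√T = 0.21 × 0.5774 = 0.1212
d₁ = [ln(225/221) + (0.088 + 0.21²/2)·0.3333] / 0.1212 = [0.0179 + 0.0367] / 0.1212 = 0.4505 which rounds to 0.45
d₂ = d₁ − σ√T = 0.4505 − 0.1212 = 0.3293 which rounds to 0.33
e^(−rT) = e^(−0.088·0.3333) = 0.9711
P = 221·0.9711·N(-0.33) − 225·N(-0.45) = 221·0.9711·0.3707 − 225·0.3264 = 79.5571 − 73.4400 = 6.1171

$6.12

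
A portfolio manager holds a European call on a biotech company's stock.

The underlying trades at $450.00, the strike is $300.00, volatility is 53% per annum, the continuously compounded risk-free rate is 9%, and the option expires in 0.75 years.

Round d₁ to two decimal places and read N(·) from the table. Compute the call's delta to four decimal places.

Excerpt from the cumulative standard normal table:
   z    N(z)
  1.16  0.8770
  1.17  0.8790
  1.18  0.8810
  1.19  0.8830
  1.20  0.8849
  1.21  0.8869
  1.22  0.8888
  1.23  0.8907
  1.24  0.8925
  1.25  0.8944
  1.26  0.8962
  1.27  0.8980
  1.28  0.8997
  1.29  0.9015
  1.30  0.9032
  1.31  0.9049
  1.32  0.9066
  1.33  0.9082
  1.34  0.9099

0.8962

σ√T = 0.53·√0.75 = 0.4590
d₁ = [ln(450/300) + (0.09 + 0.53²/2)·0.75] / 0.4590 = [0.4055 + 0.1728] / 0.4590 = 1.2599 ⇒ 1.26
N(d₁) = N(1.26) = 0.8962
Δ_call = N(d₁) = 0.8962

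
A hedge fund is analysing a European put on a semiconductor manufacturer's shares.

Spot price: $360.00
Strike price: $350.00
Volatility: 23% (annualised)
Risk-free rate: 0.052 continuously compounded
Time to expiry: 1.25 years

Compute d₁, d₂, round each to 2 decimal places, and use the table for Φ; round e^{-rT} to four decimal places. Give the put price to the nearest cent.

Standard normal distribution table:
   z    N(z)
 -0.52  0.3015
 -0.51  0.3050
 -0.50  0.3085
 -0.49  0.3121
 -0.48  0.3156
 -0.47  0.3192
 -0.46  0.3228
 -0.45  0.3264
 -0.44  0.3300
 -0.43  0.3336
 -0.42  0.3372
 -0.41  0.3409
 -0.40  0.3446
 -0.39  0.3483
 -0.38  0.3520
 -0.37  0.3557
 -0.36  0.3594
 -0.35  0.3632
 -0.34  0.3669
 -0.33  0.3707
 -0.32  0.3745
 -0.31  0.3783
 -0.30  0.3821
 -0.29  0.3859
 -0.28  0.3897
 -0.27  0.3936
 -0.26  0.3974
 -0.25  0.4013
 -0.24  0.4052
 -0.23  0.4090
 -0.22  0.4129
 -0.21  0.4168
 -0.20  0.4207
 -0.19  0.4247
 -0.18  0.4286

T = 1.25;  σ√T = 0.2571
ln(S/K) + (r + σ²/2)T = ln(360/350) + (0.052 + 0.23²/2)·1.25 = 0.0282 + 0.0981 = 0.1262
d₁ = 0.1262 / 0.2571 = 0.4909 which rounds to 0.49
d₂ = d₁ − σ√T = 0.4909 − 0.2571 = 0.2338 which rounds to 0.23
exp(−rT) = exp(−0.052·1.25) = 0.9371
N(−d₂) = N(-0.23) = 0.4090;  N(−d₁) = N(-0.49) = 0.3121
P = 350·0.9371·0.4090 − 360·0.3121 = 134.1459 − 112.3560 = 21.7899

$21.79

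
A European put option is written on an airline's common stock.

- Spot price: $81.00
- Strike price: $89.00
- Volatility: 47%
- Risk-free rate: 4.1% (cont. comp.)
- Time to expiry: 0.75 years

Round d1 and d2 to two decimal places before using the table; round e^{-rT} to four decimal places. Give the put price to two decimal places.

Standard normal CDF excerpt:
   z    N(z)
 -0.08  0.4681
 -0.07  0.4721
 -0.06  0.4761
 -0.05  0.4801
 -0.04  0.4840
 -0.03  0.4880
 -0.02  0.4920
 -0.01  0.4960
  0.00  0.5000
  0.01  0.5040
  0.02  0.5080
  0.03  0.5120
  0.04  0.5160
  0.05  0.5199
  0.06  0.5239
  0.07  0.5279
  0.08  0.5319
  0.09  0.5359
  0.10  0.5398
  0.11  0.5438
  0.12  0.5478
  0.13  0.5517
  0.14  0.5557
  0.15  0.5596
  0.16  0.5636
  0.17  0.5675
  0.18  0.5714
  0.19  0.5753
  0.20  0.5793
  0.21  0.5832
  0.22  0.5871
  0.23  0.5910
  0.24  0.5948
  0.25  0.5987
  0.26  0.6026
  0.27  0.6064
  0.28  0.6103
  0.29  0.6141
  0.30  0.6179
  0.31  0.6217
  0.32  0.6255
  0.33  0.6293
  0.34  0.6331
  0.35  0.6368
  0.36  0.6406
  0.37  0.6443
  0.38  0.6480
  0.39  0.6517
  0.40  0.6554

σ√T = 0.47·√0.75 = 0.4070
d₁ = [ln(81/89) + (0.041 + 0.47²/2)·0.75] / 0.4070 = [-0.0942 + 0.1136] / 0.4070 = 0.0477 ≈ 0.05
d₂ = d₁ − σ√T = 0.0477 − 0.4070 = -0.3594 ≈ -0.36
exp(−rT) = exp(−0.041·0.75) = 0.9697
N(−d₂) = N(0.36) = 0.6406;  N(−d₁) = N(-0.05) = 0.4801
P = 89·0.9697·0.6406 − 81·0.4801 = 55.2859 − 38.8881 = 16.3978

$16.40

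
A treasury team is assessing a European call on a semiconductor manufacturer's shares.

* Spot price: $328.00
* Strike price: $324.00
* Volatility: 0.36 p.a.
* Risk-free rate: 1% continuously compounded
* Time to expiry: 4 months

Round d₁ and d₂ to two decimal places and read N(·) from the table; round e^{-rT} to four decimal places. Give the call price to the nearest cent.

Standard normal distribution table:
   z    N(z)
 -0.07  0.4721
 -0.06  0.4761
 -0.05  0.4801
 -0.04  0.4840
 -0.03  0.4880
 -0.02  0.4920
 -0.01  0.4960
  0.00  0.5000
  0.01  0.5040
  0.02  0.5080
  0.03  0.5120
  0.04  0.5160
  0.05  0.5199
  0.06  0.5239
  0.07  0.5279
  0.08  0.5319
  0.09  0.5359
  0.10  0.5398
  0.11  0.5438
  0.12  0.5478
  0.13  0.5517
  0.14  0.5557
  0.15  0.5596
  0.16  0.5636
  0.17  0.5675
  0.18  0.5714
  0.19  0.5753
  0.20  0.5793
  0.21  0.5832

σ√T = 0.36 × 0.5774 = 0.2078
d₁ = [ln(328/324) + (0.01 + 0.36²/2)·0.3333] / 0.2078 = [0.0123 + 0.0249] / 0.2078 = 0.1790 ⇒ 0.18
d₂ = d₁ − σ√T = 0.1790 − 0.2078 = -0.0289 ⇒ -0.03
e^(−rT) = e^(−0.01·0.3333) = 0.9967
N(d₁) = N(0.18) = 0.5714;  N(d₂) = N(-0.03) = 0.4880
C = 328·0.5714 − 324·0.9967·0.4880 = 187.4192 − 157.5902 = 29.8290

$29.83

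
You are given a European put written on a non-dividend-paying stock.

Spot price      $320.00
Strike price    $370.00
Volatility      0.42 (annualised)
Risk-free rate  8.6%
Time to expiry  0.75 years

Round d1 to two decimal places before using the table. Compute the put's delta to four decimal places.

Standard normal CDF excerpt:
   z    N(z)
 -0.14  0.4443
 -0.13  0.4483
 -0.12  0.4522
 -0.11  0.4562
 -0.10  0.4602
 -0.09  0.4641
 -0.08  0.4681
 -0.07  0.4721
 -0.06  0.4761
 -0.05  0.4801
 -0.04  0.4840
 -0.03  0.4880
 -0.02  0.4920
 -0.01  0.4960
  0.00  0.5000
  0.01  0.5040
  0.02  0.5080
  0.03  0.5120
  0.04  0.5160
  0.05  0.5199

-0.5160

T = 0.75;  σ√T = 0.3637
d₁ = [ln(320/370) + (0.086 + ½·0.42²)·0.75] / (σ√T) = (-0.1452 + 0.1306) / 0.3637 = -0.0400 which rounds to -0.04
N(d₁) = N(-0.04) = 0.4840
Δ_put = N(d₁) − 1 = 0.4840 − 1 = -0.5160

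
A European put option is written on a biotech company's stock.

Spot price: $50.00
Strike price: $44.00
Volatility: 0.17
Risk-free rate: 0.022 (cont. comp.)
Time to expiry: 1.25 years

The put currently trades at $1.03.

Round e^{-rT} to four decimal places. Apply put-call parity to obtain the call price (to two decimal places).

$8.22

e^(−rT) = e^(−0.022·1.25) = 0.9729
Put-call parity: C − P = S − K·e^(−rT) = 50 − 44·0.9729 = 50 − 42.8076 = 7.1924
C = P + (C − P) = 1.03 + (7.1924) = 8.2224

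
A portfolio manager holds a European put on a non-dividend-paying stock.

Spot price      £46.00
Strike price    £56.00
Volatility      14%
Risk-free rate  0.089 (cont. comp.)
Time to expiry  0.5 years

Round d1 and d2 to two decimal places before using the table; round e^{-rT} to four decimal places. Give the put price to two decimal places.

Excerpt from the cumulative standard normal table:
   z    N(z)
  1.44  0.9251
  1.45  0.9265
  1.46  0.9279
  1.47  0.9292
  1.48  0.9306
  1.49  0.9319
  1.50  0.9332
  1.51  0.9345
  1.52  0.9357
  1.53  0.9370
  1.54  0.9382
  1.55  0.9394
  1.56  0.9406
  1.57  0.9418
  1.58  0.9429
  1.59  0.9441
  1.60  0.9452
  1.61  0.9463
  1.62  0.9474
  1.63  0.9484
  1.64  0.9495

£7.70

σ√T = 0.14·√0.5 = 0.0990
d₁ = [ln(46/56) + (0.089 + 0.14²/2)·0.5] / 0.0990 = [-0.1967 + 0.0494] / 0.0990 = -1.4881 ≈ -1.49
d₂ = d₁ − σ√T = -1.4881 − 0.0990 = -1.5871 ≈ -1.59
exp(−rT) = exp(−0.089·0.5) = 0.9565
P = 56·0.9565·N(1.59) − 46·N(1.49) = 56·0.9565·0.9441 − 46·0.9319 = 50.5698 − 42.8674 = 7.7024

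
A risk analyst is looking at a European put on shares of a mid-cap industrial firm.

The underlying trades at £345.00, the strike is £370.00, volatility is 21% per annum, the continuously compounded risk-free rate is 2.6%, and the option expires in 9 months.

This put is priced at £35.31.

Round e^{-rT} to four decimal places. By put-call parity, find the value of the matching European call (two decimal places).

e^(−rT) = e^(−0.026·0.75) = 0.9807
Put-call parity: C − P = S − K·e^(−rT) = 345 − 370·0.9807 = 345 − 362.8590 = -17.8590
C = P + (C − P) = 35.31 + (-17.8590) = 17.4510

£17.45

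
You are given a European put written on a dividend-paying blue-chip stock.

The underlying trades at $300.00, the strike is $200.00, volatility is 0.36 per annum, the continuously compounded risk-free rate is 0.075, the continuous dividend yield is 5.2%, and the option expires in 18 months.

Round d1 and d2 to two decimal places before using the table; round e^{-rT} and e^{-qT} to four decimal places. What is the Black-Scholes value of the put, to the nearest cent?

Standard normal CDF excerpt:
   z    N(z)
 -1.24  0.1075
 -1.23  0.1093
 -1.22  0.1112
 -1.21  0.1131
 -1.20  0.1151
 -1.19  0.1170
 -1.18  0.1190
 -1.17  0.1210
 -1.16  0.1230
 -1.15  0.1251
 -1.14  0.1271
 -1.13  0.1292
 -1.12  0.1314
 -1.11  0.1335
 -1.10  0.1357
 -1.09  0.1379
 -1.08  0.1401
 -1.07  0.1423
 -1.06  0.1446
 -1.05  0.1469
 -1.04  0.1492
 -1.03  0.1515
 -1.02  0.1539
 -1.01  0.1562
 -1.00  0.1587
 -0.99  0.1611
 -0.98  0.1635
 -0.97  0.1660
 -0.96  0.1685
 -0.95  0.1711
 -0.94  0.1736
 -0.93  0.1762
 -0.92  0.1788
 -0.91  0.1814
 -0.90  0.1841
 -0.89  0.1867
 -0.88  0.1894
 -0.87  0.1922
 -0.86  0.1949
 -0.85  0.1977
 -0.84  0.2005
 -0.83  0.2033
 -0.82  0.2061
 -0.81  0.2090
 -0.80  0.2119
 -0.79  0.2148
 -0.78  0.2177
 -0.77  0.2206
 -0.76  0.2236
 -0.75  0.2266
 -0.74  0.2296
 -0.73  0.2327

$8.05

σ√T = 0.36·√1.5 = 0.4409
d₁ = [ln(300/200) + (0.075 − 0.052 + ½·0.36²)·1.5] / (σ√T) = (0.4055 + 0.1317) / 0.4409 = 1.2183 ≈ 1.22
d₂ = 1.2183 − 0.4409 = 0.7774 ≈ 0.78
exp(−qT) = exp(−0.052·1.5) = 0.9250;  exp(−rT) = exp(−0.075·1.5) = 0.8936
N(−d₂) = N(-0.78) = 0.2177;  N(−d₁) = N(-1.22) = 0.1112
P = 200·0.8936·0.2177 − 300·0.9250·0.1112 = 38.9073 − 30.8580 = 8.0493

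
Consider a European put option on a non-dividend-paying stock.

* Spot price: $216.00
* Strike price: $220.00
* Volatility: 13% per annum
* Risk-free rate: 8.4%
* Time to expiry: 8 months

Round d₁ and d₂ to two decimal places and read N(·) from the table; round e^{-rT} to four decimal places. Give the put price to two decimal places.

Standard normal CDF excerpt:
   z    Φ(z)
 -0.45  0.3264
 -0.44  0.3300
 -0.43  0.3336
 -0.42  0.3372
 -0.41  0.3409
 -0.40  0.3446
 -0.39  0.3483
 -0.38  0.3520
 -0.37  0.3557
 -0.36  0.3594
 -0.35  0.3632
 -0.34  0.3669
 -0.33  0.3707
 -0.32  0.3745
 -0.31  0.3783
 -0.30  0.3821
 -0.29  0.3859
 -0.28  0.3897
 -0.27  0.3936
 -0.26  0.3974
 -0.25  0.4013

σ√T = 0.13 × 0.8165 = 0.1061
d₁ = [ln(216/220) + (0.084 + 0.13²/2)·0.6667] / 0.1061 = [-0.0183 + 0.0616] / 0.1061 = 0.4078 ⇒ 0.41
d₂ = d₁ − σ√T = 0.4078 − 0.1061 = 0.3016 ⇒ 0.30
exp(−rT) = exp(−0.084·0.6667) = 0.9455
N(−d₂) = N(-0.30) = 0.3821;  N(−d₁) = N(-0.41) = 0.3409
P = 220·0.9455·0.3821 − 216·0.3409 = 79.4806 − 73.6344 = 5.8462

$5.85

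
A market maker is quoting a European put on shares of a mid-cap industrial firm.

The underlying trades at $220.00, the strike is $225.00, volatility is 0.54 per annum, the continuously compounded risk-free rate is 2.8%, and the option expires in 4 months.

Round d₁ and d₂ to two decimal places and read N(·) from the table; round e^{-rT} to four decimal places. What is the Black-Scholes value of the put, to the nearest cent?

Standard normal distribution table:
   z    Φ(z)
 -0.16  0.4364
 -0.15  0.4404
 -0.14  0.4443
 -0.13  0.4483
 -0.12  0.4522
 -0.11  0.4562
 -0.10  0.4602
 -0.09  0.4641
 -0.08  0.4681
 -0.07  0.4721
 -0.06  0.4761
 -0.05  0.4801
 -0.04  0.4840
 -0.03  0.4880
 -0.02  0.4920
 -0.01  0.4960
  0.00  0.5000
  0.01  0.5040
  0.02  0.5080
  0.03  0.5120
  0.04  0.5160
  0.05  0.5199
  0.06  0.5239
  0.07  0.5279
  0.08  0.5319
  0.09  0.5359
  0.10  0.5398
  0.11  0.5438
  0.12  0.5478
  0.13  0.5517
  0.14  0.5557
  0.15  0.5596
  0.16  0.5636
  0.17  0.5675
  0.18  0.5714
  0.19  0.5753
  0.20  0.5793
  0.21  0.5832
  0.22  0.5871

$28.77

σ√T = 0.54 × 0.5774 = 0.3118
d₁ = [ln(220/225) + (0.028 + 0.54²/2)·0.3333] / 0.3118 = [-0.0225 + 0.0579] / 0.3118 = 0.1137 → 0.11
d₂ = d₁ − σ√T = 0.1137 − 0.3118 = -0.1980 → -0.20
exp(−rT) = exp(−0.028·0.3333) = 0.9907
P = 225·0.9907·N(0.20) − 220·N(-0.11) = 225·0.9907·0.5793 − 220·0.4562 = 129.1303 − 100.3640 = 28.7663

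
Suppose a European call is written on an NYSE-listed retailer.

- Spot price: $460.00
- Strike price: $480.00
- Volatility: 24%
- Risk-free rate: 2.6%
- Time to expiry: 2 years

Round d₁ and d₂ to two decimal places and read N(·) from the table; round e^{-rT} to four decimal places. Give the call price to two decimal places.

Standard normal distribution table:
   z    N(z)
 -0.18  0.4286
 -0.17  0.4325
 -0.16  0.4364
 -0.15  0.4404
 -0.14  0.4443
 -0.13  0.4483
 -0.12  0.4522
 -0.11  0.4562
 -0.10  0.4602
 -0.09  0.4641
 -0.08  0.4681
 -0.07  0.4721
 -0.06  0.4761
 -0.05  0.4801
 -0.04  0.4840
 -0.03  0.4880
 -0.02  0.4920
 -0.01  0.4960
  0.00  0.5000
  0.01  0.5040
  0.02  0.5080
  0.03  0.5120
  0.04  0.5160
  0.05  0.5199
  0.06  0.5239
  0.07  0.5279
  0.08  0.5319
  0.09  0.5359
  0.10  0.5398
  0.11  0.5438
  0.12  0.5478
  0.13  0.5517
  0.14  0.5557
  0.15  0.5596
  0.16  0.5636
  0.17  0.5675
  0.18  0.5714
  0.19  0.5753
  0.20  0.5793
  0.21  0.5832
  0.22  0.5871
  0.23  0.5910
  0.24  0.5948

T = 2;  σ√T = 0.3394
d₁ = [ln(460/480) + (0.026 + 0.24²/2)·2] / 0.3394 = [-0.0426 + 0.1096] / 0.3394 = 0.1975 which rounds to 0.20
d₂ = d₁ − σ√T = 0.1975 − 0.3394 = -0.1419 which rounds to -0.14
e^(−rT) = e^(−0.026·2) = 0.9493
C = 460·N(0.20) − 480·0.9493·N(-0.14) = 460·0.5793 − 480·0.9493·0.4443 = 266.4780 − 202.4515 = 64.0265

$64.03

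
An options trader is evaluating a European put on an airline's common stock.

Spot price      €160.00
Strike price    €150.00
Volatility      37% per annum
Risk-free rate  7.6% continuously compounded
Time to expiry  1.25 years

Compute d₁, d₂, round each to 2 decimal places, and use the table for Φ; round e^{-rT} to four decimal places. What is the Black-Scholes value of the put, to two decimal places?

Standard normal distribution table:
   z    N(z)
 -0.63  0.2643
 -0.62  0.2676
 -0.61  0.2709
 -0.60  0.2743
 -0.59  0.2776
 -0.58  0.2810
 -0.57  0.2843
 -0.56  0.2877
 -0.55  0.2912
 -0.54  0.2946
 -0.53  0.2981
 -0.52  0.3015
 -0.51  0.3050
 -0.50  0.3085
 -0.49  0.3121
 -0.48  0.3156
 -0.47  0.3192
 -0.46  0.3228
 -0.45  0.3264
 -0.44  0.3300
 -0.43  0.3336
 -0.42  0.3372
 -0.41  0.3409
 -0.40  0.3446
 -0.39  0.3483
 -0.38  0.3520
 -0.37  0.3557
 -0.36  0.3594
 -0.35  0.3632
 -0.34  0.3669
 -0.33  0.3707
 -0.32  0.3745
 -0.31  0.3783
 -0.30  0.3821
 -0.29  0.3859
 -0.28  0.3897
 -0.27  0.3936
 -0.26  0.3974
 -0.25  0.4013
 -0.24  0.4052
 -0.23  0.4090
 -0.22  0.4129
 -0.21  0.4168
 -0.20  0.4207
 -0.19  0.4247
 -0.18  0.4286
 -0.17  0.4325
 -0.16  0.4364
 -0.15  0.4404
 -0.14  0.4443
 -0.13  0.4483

T = 1.25;  σ√T = 0.4137
d₁ = [ln(160/150) + (0.076 + 0.37²/2)·1.25] / 0.4137 = [0.0645 + 0.1806] / 0.4137 = 0.5925 ≈ 0.59
d₂ = d₁ − σ√T = 0.5925 − 0.4137 = 0.1788 ≈ 0.18
exp(−rT) = exp(−0.076·1.25) = 0.9094
N(−d₂) = N(-0.18) = 0.4286;  N(−d₁) = N(-0.59) = 0.2776
P = 150·0.9094·0.4286 − 160·0.2776 = 58.4653 − 44.4160 = 14.0493

€14.05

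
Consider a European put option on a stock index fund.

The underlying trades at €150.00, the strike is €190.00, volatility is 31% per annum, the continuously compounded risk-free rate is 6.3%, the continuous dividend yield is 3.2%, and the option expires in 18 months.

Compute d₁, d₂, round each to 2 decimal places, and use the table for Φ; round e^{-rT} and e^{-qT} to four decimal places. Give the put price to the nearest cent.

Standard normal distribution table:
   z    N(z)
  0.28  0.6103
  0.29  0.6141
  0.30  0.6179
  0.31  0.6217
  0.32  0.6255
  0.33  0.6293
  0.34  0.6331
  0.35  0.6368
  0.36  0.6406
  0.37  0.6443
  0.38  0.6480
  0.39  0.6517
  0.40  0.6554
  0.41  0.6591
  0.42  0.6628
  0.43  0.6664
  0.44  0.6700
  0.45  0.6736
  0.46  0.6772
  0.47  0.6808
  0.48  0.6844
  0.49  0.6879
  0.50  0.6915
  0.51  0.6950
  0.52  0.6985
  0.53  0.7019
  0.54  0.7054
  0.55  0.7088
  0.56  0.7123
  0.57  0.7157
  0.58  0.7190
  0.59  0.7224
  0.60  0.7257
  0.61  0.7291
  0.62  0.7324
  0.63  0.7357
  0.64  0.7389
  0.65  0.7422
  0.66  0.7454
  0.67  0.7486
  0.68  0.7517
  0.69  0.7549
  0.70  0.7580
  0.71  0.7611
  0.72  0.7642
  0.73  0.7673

σ√T = 0.31 × 1.2247 = 0.3797
d₁ = [ln(150/190) + (0.063 − 0.032 + 0.31²/2)·1.5] / 0.3797 = [-0.2364 + 0.1186] / 0.3797 = -0.3103 which rounds to -0.31
d₂ = d₁ − σ√T = -0.3103 − 0.3797 = -0.6900 which rounds to -0.69
exp(−qT) = exp(−0.032·1.5) = 0.9531;  exp(−rT) = exp(−0.063·1.5) = 0.9098
P = 190·0.9098·N(0.69) − 150·0.9531·N(0.31) = 190·0.9098·0.7549 − 150·0.9531·0.6217 = 130.4935 − 88.8813 = 41.6122

€41.61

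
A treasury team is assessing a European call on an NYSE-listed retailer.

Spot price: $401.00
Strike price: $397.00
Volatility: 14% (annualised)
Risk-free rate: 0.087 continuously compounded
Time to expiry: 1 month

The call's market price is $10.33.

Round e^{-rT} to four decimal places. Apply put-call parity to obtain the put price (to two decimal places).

$3.47

e^(−rT) = e^(−0.087·0.08333) = 0.9928
Put-call parity: C − P = S − K·e^(−rT) = 401 − 397·0.9928 = 401 − 394.1416 = 6.8584
P = C − (C − P) = 10.33 − (6.8584) = 3.4716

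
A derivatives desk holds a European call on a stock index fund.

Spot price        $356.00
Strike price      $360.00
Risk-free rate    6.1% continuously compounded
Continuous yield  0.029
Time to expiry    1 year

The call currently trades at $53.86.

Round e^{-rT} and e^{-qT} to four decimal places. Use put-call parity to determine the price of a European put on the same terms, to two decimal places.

$46.73

e^(−qT) = e^(−0.029·1) = 0.9714;  e^(−rT) = e^(−0.061·1) = 0.9408
Put-call parity: C − P = S·e^(−qT) − K·e^(−rT) = 356·0.9714 − 360·0.9408 = 345.8184 − 338.6880 = 7.1304
P = C − (C − P) = 53.86 − (7.1304) = 46.7296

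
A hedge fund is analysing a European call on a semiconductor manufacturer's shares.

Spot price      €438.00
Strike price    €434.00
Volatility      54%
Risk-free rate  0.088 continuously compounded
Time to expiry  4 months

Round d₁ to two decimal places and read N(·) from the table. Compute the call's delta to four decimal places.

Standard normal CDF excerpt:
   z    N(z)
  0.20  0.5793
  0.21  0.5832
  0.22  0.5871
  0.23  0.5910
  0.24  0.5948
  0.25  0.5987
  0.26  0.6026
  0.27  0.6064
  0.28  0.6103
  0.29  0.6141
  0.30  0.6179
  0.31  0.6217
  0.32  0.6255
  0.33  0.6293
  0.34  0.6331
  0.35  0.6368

0.6103

σ√T = 0.54 × 0.5774 = 0.3118
ln(S/K) + (r + σ²/2)T = ln(438/434) + (0.088 + 0.54²/2)·0.3333 = 0.0092 + 0.0779 = 0.0871
d₁ = 0.0871 / 0.3118 = 0.2794 → 0.28
N(d₁) = N(0.28) = 0.6103
Δ_call = N(d₁) = 0.6103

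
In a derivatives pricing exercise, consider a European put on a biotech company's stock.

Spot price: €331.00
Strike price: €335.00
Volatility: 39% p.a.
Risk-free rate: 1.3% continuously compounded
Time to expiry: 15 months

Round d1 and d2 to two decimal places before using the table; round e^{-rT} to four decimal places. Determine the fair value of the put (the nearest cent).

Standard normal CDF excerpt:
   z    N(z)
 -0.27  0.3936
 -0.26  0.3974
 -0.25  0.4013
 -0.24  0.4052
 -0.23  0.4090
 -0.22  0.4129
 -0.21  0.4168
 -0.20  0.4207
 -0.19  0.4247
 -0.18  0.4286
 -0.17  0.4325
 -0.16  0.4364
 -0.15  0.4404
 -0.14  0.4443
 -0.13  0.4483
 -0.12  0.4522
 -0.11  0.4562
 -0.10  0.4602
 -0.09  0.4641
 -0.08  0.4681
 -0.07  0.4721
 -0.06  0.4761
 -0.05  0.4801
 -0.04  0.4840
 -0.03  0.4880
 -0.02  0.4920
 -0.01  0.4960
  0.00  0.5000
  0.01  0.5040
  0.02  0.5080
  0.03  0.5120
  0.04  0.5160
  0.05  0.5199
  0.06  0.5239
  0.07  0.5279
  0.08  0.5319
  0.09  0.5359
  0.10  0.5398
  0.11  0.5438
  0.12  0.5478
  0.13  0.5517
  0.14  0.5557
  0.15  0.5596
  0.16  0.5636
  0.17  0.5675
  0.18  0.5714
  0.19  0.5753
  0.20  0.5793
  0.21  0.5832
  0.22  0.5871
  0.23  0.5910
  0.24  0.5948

σ√T = 0.39 × 1.1180 = 0.4360
d₁ = [ln(331/335) + (0.013 + 0.39²/2)·1.25] / 0.4360 = [-0.0120 + 0.1113] / 0.4360 = 0.2277 which rounds to 0.23
d₂ = d₁ − σ√T = 0.2277 − 0.4360 = -0.2083 which rounds to -0.21
exp(−rT) = exp(−0.013·1.25) = 0.9839
N(−d₂) = N(0.21) = 0.5832;  N(−d₁) = N(-0.23) = 0.4090
P = 335·0.9839·0.5832 − 331·0.4090 = 192.2265 − 135.3790 = 56.8475

€56.85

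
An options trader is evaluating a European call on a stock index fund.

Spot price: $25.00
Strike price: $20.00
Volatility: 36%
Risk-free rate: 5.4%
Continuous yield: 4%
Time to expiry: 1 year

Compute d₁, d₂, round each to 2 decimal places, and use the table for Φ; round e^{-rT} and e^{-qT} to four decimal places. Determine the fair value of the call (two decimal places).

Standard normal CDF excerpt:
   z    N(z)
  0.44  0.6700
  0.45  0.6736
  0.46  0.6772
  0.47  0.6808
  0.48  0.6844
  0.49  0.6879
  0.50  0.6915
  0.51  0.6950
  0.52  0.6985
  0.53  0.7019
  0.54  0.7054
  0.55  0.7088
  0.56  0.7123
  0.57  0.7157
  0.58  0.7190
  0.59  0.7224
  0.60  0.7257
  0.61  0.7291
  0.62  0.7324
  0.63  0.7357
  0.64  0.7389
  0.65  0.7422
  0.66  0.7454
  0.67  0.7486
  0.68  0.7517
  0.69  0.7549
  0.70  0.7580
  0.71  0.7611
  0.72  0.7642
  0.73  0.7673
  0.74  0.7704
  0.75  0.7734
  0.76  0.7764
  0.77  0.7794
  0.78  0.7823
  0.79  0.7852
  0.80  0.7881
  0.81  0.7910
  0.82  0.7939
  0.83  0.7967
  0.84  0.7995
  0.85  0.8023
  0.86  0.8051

$6.24

σ√T = 0.36·√1 = 0.3600
d₁ = [ln(25/20) + (0.054 − 0.04 + ½·0.36²)·1] / (σ√T) = (0.2231 + 0.0788) / 0.3600 = 0.8387 ≈ 0.84
d₂ = 0.8387 − 0.3600 = 0.4787 ≈ 0.48
exp(−qT) = exp(−0.04·1) = 0.9608;  exp(−rT) = exp(−0.054·1) = 0.9474
C = 25·0.9608·N(0.84) − 20·0.9474·N(0.48) = 25·0.9608·0.7995 − 20·0.9474·0.6844 = 19.2040 − 12.9680 = 6.2360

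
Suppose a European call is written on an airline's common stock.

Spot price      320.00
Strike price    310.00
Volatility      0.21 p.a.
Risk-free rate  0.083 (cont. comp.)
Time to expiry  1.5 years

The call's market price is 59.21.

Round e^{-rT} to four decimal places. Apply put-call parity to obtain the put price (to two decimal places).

exp(−rT) = exp(−0.083·1.5) = 0.8829
Put-call parity: C − P = S − K·e^(−rT) = 320 − 310·0.8829 = 320 − 273.6990 = 46.3010
P = C − (C − P) = 59.21 − (46.3010) = 12.9090

12.91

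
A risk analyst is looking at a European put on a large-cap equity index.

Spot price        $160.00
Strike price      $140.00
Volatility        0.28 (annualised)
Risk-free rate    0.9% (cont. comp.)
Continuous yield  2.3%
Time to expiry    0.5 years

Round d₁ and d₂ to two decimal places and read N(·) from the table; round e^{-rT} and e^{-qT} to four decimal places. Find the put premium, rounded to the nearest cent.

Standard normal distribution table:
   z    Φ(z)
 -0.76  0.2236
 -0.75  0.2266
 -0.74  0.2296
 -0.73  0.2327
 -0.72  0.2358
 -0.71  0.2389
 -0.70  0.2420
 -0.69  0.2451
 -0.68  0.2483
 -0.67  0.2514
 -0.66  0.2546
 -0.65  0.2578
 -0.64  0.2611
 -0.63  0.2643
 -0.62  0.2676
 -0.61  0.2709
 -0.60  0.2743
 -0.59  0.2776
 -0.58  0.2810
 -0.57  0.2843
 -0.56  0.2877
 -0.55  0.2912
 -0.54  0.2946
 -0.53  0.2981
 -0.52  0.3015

$4.74

σ√T = 0.28 × 0.7071 = 0.1980
ln(S/K) + (r − q + σ²/2)T = ln(160/140) + (0.009 − 0.023 + 0.28²/2)·0.5 = 0.1335 + 0.0126 = 0.1461
d₁ = 0.1461 / 0.1980 = 0.7381 ≈ 0.74
d₂ = d₁ − σ√T = 0.7381 − 0.1980 = 0.5401 ≈ 0.54
e^(−qT) = e^(−0.023·0.5) = 0.9886;  e^(−rT) = e^(−0.009·0.5) = 0.9955
P = 140·0.9955·N(-0.54) − 160·0.9886·N(-0.74) = 140·0.9955·0.2946 − 160·0.9886·0.2296 = 41.0584 − 36.3172 = 4.7412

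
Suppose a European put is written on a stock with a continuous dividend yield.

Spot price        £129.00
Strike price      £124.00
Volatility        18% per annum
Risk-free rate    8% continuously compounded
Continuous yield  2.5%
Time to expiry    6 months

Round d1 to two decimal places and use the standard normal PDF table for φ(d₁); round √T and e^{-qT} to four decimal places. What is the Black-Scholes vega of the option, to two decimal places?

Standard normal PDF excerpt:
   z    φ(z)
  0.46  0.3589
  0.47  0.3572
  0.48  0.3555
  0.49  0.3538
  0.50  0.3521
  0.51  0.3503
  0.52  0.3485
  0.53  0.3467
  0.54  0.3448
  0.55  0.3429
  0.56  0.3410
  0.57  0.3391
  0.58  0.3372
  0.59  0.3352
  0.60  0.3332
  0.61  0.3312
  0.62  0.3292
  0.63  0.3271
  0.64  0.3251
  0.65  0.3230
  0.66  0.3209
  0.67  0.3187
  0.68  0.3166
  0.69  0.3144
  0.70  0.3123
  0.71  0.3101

30.20

T = 0.5;  σ√T = 0.1273
d₁ = [ln(129/124) + (0.08 − 0.025 + 0.18²/2)·0.5] / 0.1273 = [0.0395 + 0.0356] / 0.1273 = 0.5903 ≈ 0.59
√T = √0.5 = 0.7071
φ(d₁) = φ(0.59) = 0.3352
e^(−qT) = e^(−0.025·0.5) = 0.9876
vega = S·e^(−qT)·φ(d₁)·√T = 129·0.9876·0.3352·0.7071 = 30.1964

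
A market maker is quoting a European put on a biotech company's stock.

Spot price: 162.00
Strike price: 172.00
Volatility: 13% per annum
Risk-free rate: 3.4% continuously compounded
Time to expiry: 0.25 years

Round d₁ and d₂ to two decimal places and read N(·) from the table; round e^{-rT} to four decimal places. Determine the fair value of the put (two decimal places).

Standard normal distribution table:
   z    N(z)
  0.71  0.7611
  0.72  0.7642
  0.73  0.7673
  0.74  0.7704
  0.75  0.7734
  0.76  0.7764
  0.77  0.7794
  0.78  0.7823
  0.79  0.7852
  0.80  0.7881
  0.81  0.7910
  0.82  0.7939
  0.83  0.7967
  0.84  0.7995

σ√T = 0.13 × 0.5000 = 0.0650
d₁ = [ln(162/172) + (0.034 + 0.13²/2)·0.25] / 0.0650 = [-0.0599 + 0.0106] / 0.0650 = -0.7582 ⇒ -0.76
d₂ = d₁ − σ√T = -0.7582 − 0.0650 = -0.8232 ⇒ -0.82
exp(−rT) = exp(−0.034·0.25) = 0.9915
N(−d₂) = N(0.82) = 0.7939;  N(−d₁) = N(0.76) = 0.7764
P = 172·0.9915·0.7939 − 162·0.7764 = 135.3901 − 125.7768 = 9.6133

9.61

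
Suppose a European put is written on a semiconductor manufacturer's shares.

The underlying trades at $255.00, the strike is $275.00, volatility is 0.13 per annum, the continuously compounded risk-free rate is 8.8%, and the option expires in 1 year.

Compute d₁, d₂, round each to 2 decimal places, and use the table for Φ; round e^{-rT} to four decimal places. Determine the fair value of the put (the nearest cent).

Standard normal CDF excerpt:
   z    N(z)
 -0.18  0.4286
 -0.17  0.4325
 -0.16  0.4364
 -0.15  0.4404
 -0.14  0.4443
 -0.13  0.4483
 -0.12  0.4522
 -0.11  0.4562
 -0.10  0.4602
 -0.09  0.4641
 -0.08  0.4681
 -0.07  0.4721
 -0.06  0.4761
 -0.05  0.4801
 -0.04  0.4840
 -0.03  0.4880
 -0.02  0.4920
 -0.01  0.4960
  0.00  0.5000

σ√T = 0.13 × 1.0000 = 0.1300
d₁ = [ln(255/275) + (0.088 + 0.13²/2)·1] / 0.1300 = [-0.0755 + 0.0964] / 0.1300 = 0.1611 ≈ 0.16
d₂ = d₁ − σ√T = 0.1611 − 0.1300 = 0.0311 ≈ 0.03
exp(−rT) = exp(−0.088·1) = 0.9158
N(−d₂) = N(-0.03) = 0.4880;  N(−d₁) = N(-0.16) = 0.4364
P = 275·0.9158·0.4880 − 255·0.4364 = 122.9004 − 111.2820 = 11.6184

$11.62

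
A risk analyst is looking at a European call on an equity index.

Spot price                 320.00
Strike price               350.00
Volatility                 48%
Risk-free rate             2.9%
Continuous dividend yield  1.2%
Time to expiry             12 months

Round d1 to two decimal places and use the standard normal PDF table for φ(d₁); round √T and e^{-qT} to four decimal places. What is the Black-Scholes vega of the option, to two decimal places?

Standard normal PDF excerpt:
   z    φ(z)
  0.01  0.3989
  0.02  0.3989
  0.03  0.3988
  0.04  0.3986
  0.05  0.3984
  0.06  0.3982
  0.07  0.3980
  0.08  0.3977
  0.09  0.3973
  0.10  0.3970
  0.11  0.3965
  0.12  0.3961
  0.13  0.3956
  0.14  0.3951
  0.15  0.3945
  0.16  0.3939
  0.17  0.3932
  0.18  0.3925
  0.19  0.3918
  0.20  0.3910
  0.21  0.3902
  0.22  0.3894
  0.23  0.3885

125.62

T = 1;  σ√T = 0.4800
d₁ = [ln(320/350) + (0.029 − 0.012 + 0.48²/2)·1] / 0.4800 = [-0.0896 + 0.1322] / 0.4800 = 0.0887 which rounds to 0.09
√T = √1 = 1.0000
φ(d₁) = φ(0.09) = 0.3973
exp(−qT) = exp(−0.012·1) = 0.9881
vega = S·exp(−qT)·φ(d₁)·√T = 320·0.9881·0.3973·1.0000 = 125.6231
(Call and put vega coincide under Black-Scholes.)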